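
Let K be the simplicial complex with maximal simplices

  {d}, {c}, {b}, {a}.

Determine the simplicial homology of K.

K has 4 vertices.
rank ∂_0 = 0, rank ∂_1 = 0 ⇒ b_0 = 4 − 0 − 0 = 4. So H_0 = Z^4.

H_0 ≅ Z^4.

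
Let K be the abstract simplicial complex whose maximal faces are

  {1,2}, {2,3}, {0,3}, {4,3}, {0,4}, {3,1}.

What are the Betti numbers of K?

b_0 = 1, b_1 = 2.

We work with the vertex ordering 0 < 1 < 2 < 3 < 4. The simplices of K, each written with vertices in increasing order, are:

  0-simplices (5): [0], [1], [2], [3], [4]
  1-simplices (6): [0,3], [0,4], [1,2], [1,3], [2,3], [3,4]

Hence C_0 ≅ Z^5, C_1 ≅ Z^6.

The boundary map ∂_1: C_1 → C_0 maps an edge to its endpoints' difference, ∂[p,q] = q − p.
The resulting 5×6 matrix has rank 4, and its Smith normal form has invariant factors (1,1,1,1).

From H_k ≅ ker(∂_k) / im(∂_{k+1}) we obtain:

  H_0: rank C_0 − rank ∂_1 = 5 − 4 = 1, and the invariant factors of ∂_1 are all 1, so H_0 ≅ Z.
  H_1: rank ker ∂_1 − rank ∂_2 = (6 − 4) − 0 = 2, and there is no ∂_2, so H_1 ≅ Z^2.

Hence the Betti numbers are b_0 = 1, b_1 = 2.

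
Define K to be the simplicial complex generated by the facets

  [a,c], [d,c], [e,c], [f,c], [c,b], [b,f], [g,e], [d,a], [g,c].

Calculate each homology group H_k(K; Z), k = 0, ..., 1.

Fix the vertex order a < b < c < d < e < f < g and write every simplex with vertices in increasing order. Then dim K = 1 and the simplices of K are:

  0-simplices (7): a, b, c, d, e, f, g
  1-simplices (9): ac, ad, bc, bf, cd, ce, cf, cg, eg

giving chain groups C_0 ≅ Z^7, C_1 ≅ Z^9.

∂_1: C_1 → C_0 maps an edge to its endpoints' difference, ∂[p,q] = q − p. For instance
  ∂ac = c − a.
As a 7×9 matrix over Z this has rank 6, with invariant factors (1,1,1,1,1,1).

Now H_k = ker ∂_k / im ∂_{k+1}, so:

  H_0: rank C_0 − rank ∂_1 = 7 − 6 = 1, and the invariant factors of ∂_1 are all 1, so H_0 ≅ Z.
  H_1: rank ker ∂_1 − rank ∂_2 = (9 − 6) − 0 = 3, and there is no ∂_2, so H_1 ≅ Z^3.

As a check, the Euler characteristic is 7 − 9 = -2, which agrees with 1 − 3 = -2.
(K is a triangulation of a wedge of 3 circles.)

H_0 = Z,  H_1 = Z^3.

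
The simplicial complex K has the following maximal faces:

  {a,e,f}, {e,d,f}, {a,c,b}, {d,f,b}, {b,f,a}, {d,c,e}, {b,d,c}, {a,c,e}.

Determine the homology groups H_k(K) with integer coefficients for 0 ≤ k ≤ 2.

Take the total order a < b < c < d < e < f on the vertex set. Then K (dimension 2) consists of the simplices:

  0-simplices (6): a, b, c, d, e, f
  1-simplices (12): ab, ac, ae, af, bc, bd, bf, cd, ce, de, df, ef
  2-simplices (8): abc, abf, ace, aef, bcd, bdf, cde, def

giving chain groups C_0 ≅ Z^6, C_1 ≅ Z^12, C_2 ≅ Z^8.

Boundary ∂_1: C_1 → C_0 sends each edge [p,q] (with p < q) to q − p.
The 6×12 boundary matrix has rank 5 and Smith normal form diag(1,1,1,1,1).

The boundary map ∂_2: C_2 → C_1 acts by ∂[p,q,r] = [q,r] − [p,r] + [p,q]. For instance
  ∂bdf = df − bf + bd,
  ∂def = ef − df + de.
The resulting 12×8 matrix has rank 7, and its Smith normal form has invariant factors (1,1,1,1,1,1,1).

Reading off H_k = ker ∂_k / im ∂_{k+1}:

  H_0: rank C_0 − rank ∂_1 = 6 − 5 = 1, and the invariant factors of ∂_1 are all 1, so H_0 = Z.
  H_1: rank ker ∂_1 − rank ∂_2 = (12 − 5) − 7 = 0, and the invariant factors of ∂_2 are all 1, so H_1 = 0.
  H_2: rank ker ∂_2 − rank ∂_3 = (8 − 7) − 0 = 1, and there is no ∂_3, so H_2 = Z.

(K is a triangulation of the 2-sphere S^2.)

H_0 = Z,  H_1 = 0,  H_2 = Z.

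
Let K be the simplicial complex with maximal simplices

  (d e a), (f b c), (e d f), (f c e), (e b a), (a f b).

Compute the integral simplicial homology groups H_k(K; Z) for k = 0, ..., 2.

H_0 ≅ Z,  H_1 ≅ Z,  H_2 = 0.

We work with the vertex ordering a < b < c < d < e < f. The simplices of K, each written with vertices in increasing order, are:

  0-simplices (6): a, b, c, d, e, f
  1-simplices (12): ab, ad, ae, af, bc, be, bf, ce, cf, de, df, ef
  2-simplices (6): abe, abf, ade, bcf, cef, def

Hence C_0 ≅ Z^6, C_1 ≅ Z^12, C_2 ≅ Z^6.

Boundary ∂_1: C_1 → C_0 sends each edge [p,q] (with p < q) to q − p.
The 6×12 boundary matrix has rank 5 and Smith normal form diag(1,1,1,1,1).

The boundary map ∂_2: C_2 → C_1 acts by ∂[p,q,r] = [q,r] − [p,r] + [p,q]. For instance
  ∂def = ef − df + de,
  ∂abe = be − ae + ab.
The 12×6 boundary matrix has rank 6 and Smith normal form diag(1,1,1,1,1,1).

Now H_k = ker ∂_k / im ∂_{k+1}, so:

  H_0: rank C_0 − rank ∂_1 = 6 − 5 = 1, and the invariant factors of ∂_1 are all 1, so H_0 = Z.
  H_1: rank ker ∂_1 − rank ∂_2 = (12 − 5) − 6 = 1, and the invariant factors of ∂_2 are all 1, so H_1 = Z.
  H_2: rank ker ∂_2 − rank ∂_3 = (6 − 6) − 0 = 0, and there is no ∂_3, so H_2 = 0.

(K is a triangulation of the cylinder S^1 x I.)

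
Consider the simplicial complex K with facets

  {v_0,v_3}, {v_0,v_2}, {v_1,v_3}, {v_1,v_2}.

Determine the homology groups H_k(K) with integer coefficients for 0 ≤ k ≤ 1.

We work with the vertex ordering v_0 < v_1 < v_2 < v_3. The simplices of K, each written with vertices in increasing order, are:

  0-simplices (4): [v_0], [v_1], [v_2], [v_3]
  1-simplices (4): [v_0,v_2], [v_0,v_3], [v_1,v_2], [v_1,v_3]

giving chain groups C_0 ≅ Z^4, C_1 ≅ Z^4.

∂_1: C_1 → C_0 is given by ∂[p,q] = [q] − [p]. For instance
  ∂[v_0,v_2] = [v_2] − [v_0].
This gives a 4×4 integer matrix of rank 3; reducing to Smith normal form yields diagonal entries (1,1,1).

Computing H_k = (kernel of ∂_k) / (image of ∂_{k+1}):

  H_0: rank C_0 − rank ∂_1 = 4 − 3 = 1, and the invariant factors of ∂_1 are all 1, so H_0 = Z.
  H_1: rank ker ∂_1 − rank ∂_2 = (4 − 3) − 0 = 1, and there is no ∂_2, so H_1 = Z.

H_0 = Z,  H_1 = Z.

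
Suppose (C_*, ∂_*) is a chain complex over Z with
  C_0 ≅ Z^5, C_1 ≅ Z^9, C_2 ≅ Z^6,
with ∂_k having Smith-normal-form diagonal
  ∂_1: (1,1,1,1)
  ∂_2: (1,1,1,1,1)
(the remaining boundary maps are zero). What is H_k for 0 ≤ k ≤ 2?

H_0: b_0 = 5 − 0 − 4 = 1; torsion from ∂_1 factors > 1: none. So H_0 ≅ Z.
H_1: b_1 = 9 − 4 − 5 = 0; torsion from ∂_2 factors > 1: none. So H_1 ≅ 0.
H_2: b_2 = 6 − 5 − 0 = 1; torsion from ∂_3 factors > 1: none. So H_2 ≅ Z.

H_0 ≅ Z,  H_1 = 0,  H_2 ≅ Z.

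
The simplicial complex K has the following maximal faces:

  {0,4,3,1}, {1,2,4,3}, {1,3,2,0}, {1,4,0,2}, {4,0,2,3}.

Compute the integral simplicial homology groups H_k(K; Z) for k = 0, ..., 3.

H_0 ≅ Z,  H_1 = 0,  H_2 = 0,  H_3 ≅ Z.

Take the total order 0 < 1 < 2 < 3 < 4 on the vertex set. Then K (dimension 3) consists of the simplices:

  0-simplices (5): [0], [1], [2], [3], [4]
  1-simplices (10): [0,1], [0,2], [0,3], [0,4], [1,2], [1,3], [1,4], [2,3], [2,4], [3,4]
  2-simplices (10): [0,1,2], [0,1,3], [0,1,4], [0,2,3], [0,2,4], [0,3,4], [1,2,3], [1,2,4], [1,3,4], [2,3,4]
  3-simplices (5): [0,1,2,3], [0,1,2,4], [0,1,3,4], [0,2,3,4], [1,2,3,4]

Hence C_0 ≅ Z^5, C_1 ≅ Z^10, C_2 ≅ Z^10, C_3 ≅ Z^5.

The boundary map ∂_1: C_1 → C_0 is given by ∂[p,q] = [q] − [p]. For instance
  ∂[2,4] = [4] − [2].
As a 5×10 matrix over Z this has rank 4, with invariant factors (1,1,1,1).

∂_2: C_2 → C_1 maps a triangle to the signed sum of its edges. For instance
  ∂[1,2,3] = [2,3] − [1,3] + [1,2],
  ∂[0,2,3] = [2,3] − [0,3] + [0,2].
The resulting 10×10 matrix has rank 6, and its Smith normal form has invariant factors (1,1,1,1,1,1).

The boundary map ∂_3: C_3 → C_2 sends each 3-simplex σ to the alternating sum Σ_i (−1)^i (σ with its i-th vertex removed). For instance
  ∂[0,1,2,3] = [1,2,3] − [0,2,3] + [0,1,3] − [0,1,2],
  ∂[0,2,3,4] = [2,3,4] − [0,3,4] + [0,2,4] − [0,2,3].
As a 10×5 matrix over Z this has rank 4, with invariant factors (1,1,1,1).

From H_k ≅ ker(∂_k) / im(∂_{k+1}) we obtain:

  H_0: rank C_0 − rank ∂_1 = 5 − 4 = 1, and the invariant factors of ∂_1 are all 1, so H_0 ≅ Z.
  H_1: rank ker ∂_1 − rank ∂_2 = (10 − 4) − 6 = 0, and the invariant factors of ∂_2 are all 1, so H_1 ≅ 0.
  H_2: rank ker ∂_2 − rank ∂_3 = (10 − 6) − 4 = 0, and the invariant factors of ∂_3 are all 1, so H_2 ≅ 0.
  H_3: rank ker ∂_3 − rank ∂_4 = (5 − 4) − 0 = 1, and there is no ∂_4, so H_3 ≅ Z.

As a check, the Euler characteristic is 5 − 10 + 10 − 5 = 0, which agrees with 1 − 0 + 0 − 1 = 0.
(K is a triangulation of the 3-sphere S^3.)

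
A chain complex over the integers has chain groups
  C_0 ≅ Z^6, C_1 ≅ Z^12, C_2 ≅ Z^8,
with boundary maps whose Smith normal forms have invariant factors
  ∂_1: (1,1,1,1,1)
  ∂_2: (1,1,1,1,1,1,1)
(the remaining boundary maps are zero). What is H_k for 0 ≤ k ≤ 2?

H_0 = Z,  H_1 = 0,  H_2 = Z.

H_0: b_0 = 6 − 0 − 5 = 1; torsion from ∂_1 factors > 1: none. So H_0 = Z.
H_1: b_1 = 12 − 5 − 7 = 0; torsion from ∂_2 factors > 1: none. So H_1 = 0.
H_2: b_2 = 8 − 7 − 0 = 1; torsion from ∂_3 factors > 1: none. So H_2 = Z.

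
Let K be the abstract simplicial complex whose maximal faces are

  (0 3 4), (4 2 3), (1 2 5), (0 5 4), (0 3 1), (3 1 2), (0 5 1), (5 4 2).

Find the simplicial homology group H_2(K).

Order the vertices as 0 < 1 < 2 < 3 < 4 < 5. Listing each simplex with vertices in this order, K has dimension 2 with simplices:

  0-simplices (6): [0], [1], [2], [3], [4], [5]
  1-simplices (12): [0,1], [0,3], [0,4], [0,5], [1,2], [1,3], [1,5], [2,3], [2,4], [2,5], [3,4], [4,5]
  2-simplices (8): [0,1,3], [0,1,5], [0,3,4], [0,4,5], [1,2,3], [1,2,5], [2,3,4], [2,4,5]

so the chain groups are C_0 ≅ Z^6, C_1 ≅ Z^12, C_2 ≅ Z^8.

∂_1: C_1 → C_0 sends each edge [p,q] (with p < q) to q − p. For instance
  ∂[2,4] = [4] − [2].
This gives a 6×12 integer matrix of rank 5; reducing to Smith normal form yields diagonal entries (1,1,1,1,1).

∂_2: C_2 → C_1 maps a triangle to the signed sum of its edges. For instance
  ∂[2,3,4] = [3,4] − [2,4] + [2,3],
  ∂[0,1,3] = [1,3] − [0,3] + [0,1].
The 12×8 boundary matrix has rank 7 and Smith normal form diag(1,1,1,1,1,1,1).

Computing H_k = (kernel of ∂_k) / (image of ∂_{k+1}):

  H_2: rank ker ∂_2 − rank ∂_3 = (8 − 7) − 0 = 1, and there is no ∂_3, so H_2 = Z.

H_2 = Z.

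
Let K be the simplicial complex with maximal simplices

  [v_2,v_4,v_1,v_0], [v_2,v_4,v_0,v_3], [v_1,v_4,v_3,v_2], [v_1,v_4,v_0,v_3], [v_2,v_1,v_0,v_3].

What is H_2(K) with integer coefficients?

H_2 ≅ 0.

K has 5 vertices, 10 edges, 10 triangles, 5 3-simplices.
rank ∂_2 = 6, rank ∂_3 = 4 ⇒ b_2 = 10 − 6 − 4 = 0; all invariant factors of ∂_3 are 1 so no torsion. So H_2 = 0.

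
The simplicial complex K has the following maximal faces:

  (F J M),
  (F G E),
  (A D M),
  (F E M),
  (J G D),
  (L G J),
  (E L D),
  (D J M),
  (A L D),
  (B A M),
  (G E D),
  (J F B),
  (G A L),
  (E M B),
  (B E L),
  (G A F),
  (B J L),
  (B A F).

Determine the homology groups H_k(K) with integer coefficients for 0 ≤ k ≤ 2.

Order the vertices as A < B < D < E < F < G < J < L < M. Listing each simplex with vertices in this order, K has dimension 2 with simplices:

  0-simplices (9): A, B, D, E, F, G, J, L, M
  1-simplices (27): AB, AD, AF, AG, AL, AM, BE, BF, BJ, BL, BM, DE, DG, DJ, DL, DM, EF, EG, EL, EM, FG, FJ, FM, GJ, GL, JL, JM
  2-simplices (18): ABF, ABM, ADL, ADM, AFG, AGL, BEL, BEM, BFJ, BJL, DEG, DEL, DGJ, DJM, EFG, EFM, FJM, GJL

giving chain groups C_0 ≅ Z^9, C_1 ≅ Z^27, C_2 ≅ Z^18.

Boundary ∂_1: C_1 → C_0 sends each edge [p,q] (with p < q) to q − p. For instance
  ∂DJ = J − D.
This gives a 9×27 integer matrix of rank 8; reducing to Smith normal form yields diagonal entries (1,1,1,1,1,1,1,1).

Boundary ∂_2: C_2 → C_1 acts by ∂[p,q,r] = [q,r] − [p,r] + [p,q]. For instance
  ∂AGL = GL − AL + AG,
  ∂DEG = EG − DG + DE.
This gives a 27×18 integer matrix of rank 18; reducing to Smith normal form yields diagonal entries (1,1,1,1,1,1,1,1,1,1,1,1,1,1,1,1,1,2).

Reading off H_k = ker ∂_k / im ∂_{k+1}:

  H_0: rank C_0 − rank ∂_1 = 9 − 8 = 1, and the invariant factors of ∂_1 are all 1, so H_0 ≅ Z.
  H_1: rank ker ∂_1 − rank ∂_2 = (27 − 8) − 18 = 1, and ∂_2 has invariant factor 2 > 1, so H_1 ≅ Z ⊕ Z_2.
  H_2: rank ker ∂_2 − rank ∂_3 = (18 − 18) − 0 = 0, and there is no ∂_3, so H_2 ≅ 0.

H_0 = Z,  H_1 = Z ⊕ Z_2,  H_2 = 0.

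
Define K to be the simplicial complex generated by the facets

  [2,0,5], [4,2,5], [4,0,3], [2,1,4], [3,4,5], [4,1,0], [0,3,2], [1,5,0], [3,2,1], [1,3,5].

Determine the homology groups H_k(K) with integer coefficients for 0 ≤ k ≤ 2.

Take the total order 0 < 1 < 2 < 3 < 4 < 5 on the vertex set. Then K (dimension 2) consists of the simplices:

  0-simplices (6): [0], [1], [2], [3], [4], [5]
  1-simplices (15): [0,1], [0,2], [0,3], [0,4], [0,5], [1,2], [1,3], [1,4], [1,5], [2,3], [2,4], [2,5], [3,4], [3,5], [4,5]
  2-simplices (10): [0,1,4], [0,1,5], [0,2,3], [0,2,5], [0,3,4], [1,2,3], [1,2,4], [1,3,5], [2,4,5], [3,4,5]

so the chain groups are C_0 ≅ Z^6, C_1 ≅ Z^15, C_2 ≅ Z^10.

Boundary ∂_1: C_1 → C_0 maps an edge to its endpoints' difference, ∂[p,q] = q − p. For instance
  ∂[1,2] = [2] − [1].
The resulting 6×15 matrix has rank 5, and its Smith normal form has invariant factors (1,1,1,1,1).

∂_2: C_2 → C_1 maps a triangle to the signed sum of its edges. For instance
  ∂[1,3,5] = [3,5] − [1,5] + [1,3],
  ∂[1,2,3] = [2,3] − [1,3] + [1,2].
The 15×10 boundary matrix has rank 10 and Smith normal form diag(1,1,1,1,1,1,1,1,1,2).

Reading off H_k = ker ∂_k / im ∂_{k+1}:

  H_0: rank C_0 − rank ∂_1 = 6 − 5 = 1, and the invariant factors of ∂_1 are all 1, so H_0 ≅ Z.
  H_1: rank ker ∂_1 − rank ∂_2 = (15 − 5) − 10 = 0, and ∂_2 has invariant factor 2 > 1, so H_1 ≅ Z/2Z.
  H_2: rank ker ∂_2 − rank ∂_3 = (10 − 10) − 0 = 0, and there is no ∂_3, so H_2 ≅ 0.

H_0 = Z,  H_1 = Z/2Z,  H_2 = 0.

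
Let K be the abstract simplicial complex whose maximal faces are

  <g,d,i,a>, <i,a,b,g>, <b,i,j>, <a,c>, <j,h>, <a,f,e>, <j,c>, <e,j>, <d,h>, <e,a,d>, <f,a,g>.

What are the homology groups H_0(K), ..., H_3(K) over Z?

H_0 ≅ Z,  H_1 ≅ Z^3,  H_2 = 0,  H_3 = 0.

Fix the vertex order a < b < c < d < e < f < g < h < i < j and write every simplex with vertices in increasing order. Then dim K = 3 and the simplices of K are:

  0-simplices (10): a, b, c, d, e, f, g, h, i, j
  1-simplices (21): ab, ac, ad, ae, af, ag, ai, bg, bi, bj, cj, de, dg, dh, di, ef, ej, fg, gi, hj, ij
  2-simplices (11): abg, abi, ade, adg, adi, aef, afg, agi, bgi, bij, dgi
  3-simplices (2): abgi, adgi

so the chain groups are C_0 ≅ Z^10, C_1 ≅ Z^21, C_2 ≅ Z^11, C_3 ≅ Z^2.

∂_1: C_1 → C_0 is given by ∂[p,q] = [q] − [p].
The 10×21 boundary matrix has rank 9 and Smith normal form diag(1,1,1,1,1,1,1,1,1).

Boundary ∂_2: C_2 → C_1 acts by ∂[p,q,r] = [q,r] − [p,r] + [p,q]. For instance
  ∂afg = fg − ag + af,
  ∂adi = di − ai + ad.
As a 21×11 matrix over Z this has rank 9, with invariant factors (1,1,1,1,1,1,1,1,1).

∂_3: C_3 → C_2 sends each 3-simplex σ to the alternating sum Σ_i (−1)^i (σ with its i-th vertex removed). For instance
  ∂adgi = dgi − agi + adi − adg,
  ∂abgi = bgi − agi + abi − abg.
The resulting 11×2 matrix has rank 2, and its Smith normal form has invariant factors (1,1).

Computing H_k = (kernel of ∂_k) / (image of ∂_{k+1}):

  H_0: rank C_0 − rank ∂_1 = 10 − 9 = 1, and the invariant factors of ∂_1 are all 1, so H_0 = Z.
  H_1: rank ker ∂_1 − rank ∂_2 = (21 − 9) − 9 = 3, and the invariant factors of ∂_2 are all 1, so H_1 = Z^3.
  H_2: rank ker ∂_2 − rank ∂_3 = (11 − 9) − 2 = 0, and the invariant factors of ∂_3 are all 1, so H_2 = 0.
  H_3: rank ker ∂_3 − rank ∂_4 = (2 − 2) − 0 = 0, and there is no ∂_4, so H_3 = 0.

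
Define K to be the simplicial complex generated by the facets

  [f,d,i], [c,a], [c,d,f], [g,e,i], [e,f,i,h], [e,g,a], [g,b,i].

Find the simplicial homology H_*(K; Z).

Fix the vertex order a < b < c < d < e < f < g < h < i and write every simplex with vertices in increasing order. Then dim K = 3 and the simplices of K are:

  0-simplices (9): a, b, c, d, e, f, g, h, i
  1-simplices (17): ac, ae, ag, bg, bi, cd, cf, df, di, ef, eg, eh, ei, fh, fi, gi, hi
  2-simplices (9): aeg, bgi, cdf, dfi, efh, efi, egi, ehi, fhi
  3-simplices (1): efhi

Hence C_0 ≅ Z^9, C_1 ≅ Z^17, C_2 ≅ Z^9, C_3 ≅ Z^1.

Boundary ∂_1: C_1 → C_0 is given by ∂[p,q] = [q] − [p]. For instance
  ∂df = f − d.
As a 9×17 matrix over Z this has rank 8, with invariant factors (1,1,1,1,1,1,1,1).

The boundary map ∂_2: C_2 → C_1 maps a triangle to the signed sum of its edges. For instance
  ∂bgi = gi − bi + bg,
  ∂efi = fi − ei + ef.
The resulting 17×9 matrix has rank 8, and its Smith normal form has invariant factors (1,1,1,1,1,1,1,1).

The boundary map ∂_3: C_3 → C_2 sends each 3-simplex σ to the alternating sum Σ_i (−1)^i (σ with its i-th vertex removed). For instance
  ∂efhi = fhi − ehi + efi − efh.
This gives a 9×1 integer matrix of rank 1; reducing to Smith normal form yields diagonal entries (1).

Reading off H_k = ker ∂_k / im ∂_{k+1}:

  H_0: rank C_0 − rank ∂_1 = 9 − 8 = 1, and the invariant factors of ∂_1 are all 1, so H_0 ≅ Z.
  H_1: rank ker ∂_1 − rank ∂_2 = (17 − 8) − 8 = 1, and the invariant factors of ∂_2 are all 1, so H_1 ≅ Z.
  H_2: rank ker ∂_2 − rank ∂_3 = (9 − 8) − 1 = 0, and the invariant factors of ∂_3 are all 1, so H_2 ≅ 0.
  H_3: rank ker ∂_3 − rank ∂_4 = (1 − 1) − 0 = 0, and there is no ∂_4, so H_3 ≅ 0.

As a check, the Euler characteristic is 9 − 17 + 9 − 1 = 0, which agrees with 1 − 1 + 0 − 0 = 0.

H_0 = Z,  H_1 = Z,  H_2 = 0,  H_3 = 0.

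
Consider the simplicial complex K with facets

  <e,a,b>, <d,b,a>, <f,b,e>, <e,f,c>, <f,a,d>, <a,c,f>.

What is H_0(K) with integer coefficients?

Order the vertices as a < b < c < d < e < f. Listing each simplex with vertices in this order, K has dimension 2 with simplices:

  0-simplices (6): a, b, c, d, e, f
  1-simplices (12): ab, ac, ad, ae, af, bd, be, bf, ce, cf, df, ef
  2-simplices (6): abd, abe, acf, adf, bef, cef

so the chain groups are C_0 ≅ Z^6, C_1 ≅ Z^12, C_2 ≅ Z^6.

The boundary map ∂_1: C_1 → C_0 is given by ∂[p,q] = [q] − [p].
As a 6×12 matrix over Z this has rank 5, with invariant factors (1,1,1,1,1).

Boundary ∂_2: C_2 → C_1 acts by ∂[p,q,r] = [q,r] − [p,r] + [p,q]. For instance
  ∂abd = bd − ad + ab,
  ∂abe = be − ae + ab.
The resulting 12×6 matrix has rank 6, and its Smith normal form has invariant factors (1,1,1,1,1,1).

Now H_k = ker ∂_k / im ∂_{k+1}, so:

  H_0: rank C_0 − rank ∂_1 = 6 − 5 = 1, and the invariant factors of ∂_1 are all 1, so H_0 = Z.

H_0 = Z.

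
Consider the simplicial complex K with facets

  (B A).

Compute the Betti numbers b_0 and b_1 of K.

Fix the vertex order A < B and write every simplex with vertices in increasing order. Then dim K = 1 and the simplices of K are:

  0-simplices (2): A, B
  1-simplices (1): AB

so the chain groups are C_0 ≅ Z^2, C_1 ≅ Z^1.

Boundary ∂_1: C_1 → C_0 is given by ∂[p,q] = [q] − [p]. For instance
  ∂AB = B − A.
As a 2×1 matrix over Z this has rank 1, with invariant factors (1).

Reading off H_k = ker ∂_k / im ∂_{k+1}:

  H_0: rank C_0 − rank ∂_1 = 2 − 1 = 1, and the invariant factors of ∂_1 are all 1, so H_0 ≅ Z.
  H_1: rank ker ∂_1 − rank ∂_2 = (1 − 1) − 0 = 0, and there is no ∂_2, so H_1 ≅ 0.

As a check, the Euler characteristic is 2 − 1 = 1, which agrees with 1 − 0 = 1.

Hence the Betti numbers are b_0 = 1, b_1 = 0.

b_0 = 1, b_1 = 0.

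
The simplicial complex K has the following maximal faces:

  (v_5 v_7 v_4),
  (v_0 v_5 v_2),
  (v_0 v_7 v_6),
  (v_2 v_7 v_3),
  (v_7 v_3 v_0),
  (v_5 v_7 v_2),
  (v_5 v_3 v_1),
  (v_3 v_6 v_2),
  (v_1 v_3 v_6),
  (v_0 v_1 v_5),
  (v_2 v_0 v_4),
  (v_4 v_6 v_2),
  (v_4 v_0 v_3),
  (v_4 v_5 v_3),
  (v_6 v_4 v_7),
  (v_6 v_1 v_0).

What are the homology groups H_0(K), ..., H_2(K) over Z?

Order the vertices as v_0 < v_1 < v_2 < v_3 < v_4 < v_5 < v_6 < v_7. Listing each simplex with vertices in this order, K has dimension 2 with simplices:

  0-simplices (8): [v_0], [v_1], [v_2], [v_3], [v_4], [v_5], [v_6], [v_7]
  1-simplices (24): (24 of them)
  2-simplices (16): (16 of them)

giving chain groups C_0 ≅ Z^8, C_1 ≅ Z^24, C_2 ≅ Z^16.

∂_1: C_1 → C_0 is given by ∂[p,q] = [q] − [p]. For instance
  ∂[v_1,v_5] = [v_5] − [v_1].
The 8×24 boundary matrix has rank 7 and Smith normal form diag(1,1,1,1,1,1,1).

The boundary map ∂_2: C_2 → C_1 acts by ∂[p,q,r] = [q,r] − [p,r] + [p,q]. For instance
  ∂[v_0,v_1,v_6] = [v_1,v_6] − [v_0,v_6] + [v_0,v_1],
  ∂[v_0,v_3,v_7] = [v_3,v_7] − [v_0,v_7] + [v_0,v_3].
The 24×16 boundary matrix has rank 15 and Smith normal form diag(1,1,1,1,1,1,1,1,1,1,1,1,1,1,1).

Now H_k = ker ∂_k / im ∂_{k+1}, so:

  H_0: rank C_0 − rank ∂_1 = 8 − 7 = 1, and the invariant factors of ∂_1 are all 1, so H_0 ≅ Z.
  H_1: rank ker ∂_1 − rank ∂_2 = (24 − 7) − 15 = 2, and the invariant factors of ∂_2 are all 1, so H_1 ≅ Z^2.
  H_2: rank ker ∂_2 − rank ∂_3 = (16 − 15) − 0 = 1, and there is no ∂_3, so H_2 ≅ Z.

As a check, the Euler characteristic is 8 − 24 + 16 = 0, which agrees with 1 − 2 + 1 = 0.

H_0 ≅ Z,  H_1 ≅ Z^2,  H_2 ≅ Z.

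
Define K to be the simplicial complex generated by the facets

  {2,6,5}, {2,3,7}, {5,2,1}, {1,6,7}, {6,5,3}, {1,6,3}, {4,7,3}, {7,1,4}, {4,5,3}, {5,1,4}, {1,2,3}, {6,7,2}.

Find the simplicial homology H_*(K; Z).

H_0 ≅ Z,  H_1 ≅ Z/2,  H_2 = 0.

Fix the vertex order 1 < 2 < 3 < 4 < 5 < 6 < 7 and write every simplex with vertices in increasing order. Then dim K = 2 and the simplices of K are:

  0-simplices (7): [1], [2], [3], [4], [5], [6], [7]
  1-simplices (18): [1,2], [1,3], [1,4], [1,5], [1,6], [1,7], [2,3], [2,5], [2,6], [2,7], [3,4], [3,5], [3,6], [3,7], [4,5], [4,7], [5,6], [6,7]
  2-simplices (12): [1,2,3], [1,2,5], [1,3,6], [1,4,5], [1,4,7], [1,6,7], [2,3,7], [2,5,6], [2,6,7], [3,4,5], [3,4,7], [3,5,6]

giving chain groups C_0 ≅ Z^7, C_1 ≅ Z^18, C_2 ≅ Z^12.

The boundary map ∂_1: C_1 → C_0 is given by ∂[p,q] = [q] − [p].
The 7×18 boundary matrix has rank 6 and Smith normal form diag(1,1,1,1,1,1).

The boundary map ∂_2: C_2 → C_1 acts by ∂[p,q,r] = [q,r] − [p,r] + [p,q]. For instance
  ∂[1,3,6] = [3,6] − [1,6] + [1,3],
  ∂[1,2,5] = [2,5] − [1,5] + [1,2].
As a 18×12 matrix over Z this has rank 12, with invariant factors (1,1,1,1,1,1,1,1,1,1,1,2).

Computing H_k = (kernel of ∂_k) / (image of ∂_{k+1}):

  H_0: rank C_0 − rank ∂_1 = 7 − 6 = 1, and the invariant factors of ∂_1 are all 1, so H_0 = Z.
  H_1: rank ker ∂_1 − rank ∂_2 = (18 − 6) − 12 = 0, and ∂_2 has invariant factor 2 > 1, so H_1 = Z/2.
  H_2: rank ker ∂_2 − rank ∂_3 = (12 − 12) − 0 = 0, and there is no ∂_3, so H_2 = 0.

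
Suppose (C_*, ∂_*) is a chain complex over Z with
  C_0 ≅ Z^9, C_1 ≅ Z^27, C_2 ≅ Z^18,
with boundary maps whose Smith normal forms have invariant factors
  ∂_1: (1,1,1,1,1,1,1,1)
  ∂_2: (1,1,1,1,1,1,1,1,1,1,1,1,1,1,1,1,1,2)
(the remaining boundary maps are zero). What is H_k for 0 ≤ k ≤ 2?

H_0: b_0 = 9 − 0 − 8 = 1; torsion from ∂_1 factors > 1: none. So H_0 = Z.
H_1: b_1 = 27 − 8 − 18 = 1; torsion from ∂_2 factors > 1: [2]. So H_1 = Z ⊕ Z/2Z.
H_2: b_2 = 18 − 18 − 0 = 0; torsion from ∂_3 factors > 1: none. So H_2 = 0.

H_0 = Z,  H_1 = Z ⊕ Z/2Z,  H_2 = 0.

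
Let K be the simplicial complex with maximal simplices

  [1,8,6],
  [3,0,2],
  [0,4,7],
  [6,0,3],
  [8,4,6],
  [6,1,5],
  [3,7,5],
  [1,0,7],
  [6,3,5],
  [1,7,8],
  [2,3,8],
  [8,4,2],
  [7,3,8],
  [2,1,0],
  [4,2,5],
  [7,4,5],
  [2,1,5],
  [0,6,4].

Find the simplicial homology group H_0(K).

Take the total order 0 < 1 < 2 < 3 < 4 < 5 < 6 < 7 < 8 on the vertex set. Then K (dimension 2) consists of the simplices:

  0-simplices (9): [0], [1], [2], [3], [4], [5], [6], [7], [8]
  1-simplices (27): (27 of them)
  2-simplices (18): [0,1,2], [0,1,7], [0,2,3], [0,3,6], [0,4,6], [0,4,7], [1,2,5], [1,5,6], [1,6,8], [1,7,8], [2,3,8], [2,4,5], [2,4,8], [3,5,6], [3,5,7], [3,7,8], [4,5,7], [4,6,8]

Hence C_0 ≅ Z^9, C_1 ≅ Z^27, C_2 ≅ Z^18.

∂_1: C_1 → C_0 sends each edge [p,q] (with p < q) to q − p.
As a 9×27 matrix over Z this has rank 8, with invariant factors (1,1,1,1,1,1,1,1).

Boundary ∂_2: C_2 → C_1 maps a triangle to the signed sum of its edges. For instance
  ∂[0,1,2] = [1,2] − [0,2] + [0,1],
  ∂[2,3,8] = [3,8] − [2,8] + [2,3].
The 27×18 boundary matrix has rank 17 and Smith normal form diag(1,1,1,1,1,1,1,1,1,1,1,1,1,1,1,1,1).

From H_k ≅ ker(∂_k) / im(∂_{k+1}) we obtain:

  H_0: rank C_0 − rank ∂_1 = 9 − 8 = 1, and the invariant factors of ∂_1 are all 1, so H_0 ≅ Z.

(K is a triangulation of the torus T^2.)

H_0 = Z.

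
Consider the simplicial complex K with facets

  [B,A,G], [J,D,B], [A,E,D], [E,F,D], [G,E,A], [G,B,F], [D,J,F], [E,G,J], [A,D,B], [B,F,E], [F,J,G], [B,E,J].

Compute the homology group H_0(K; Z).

We work with the vertex ordering A < B < D < E < F < G < J. The simplices of K, each written with vertices in increasing order, are:

  0-simplices (7): A, B, D, E, F, G, J
  1-simplices (18): AB, AD, AE, AG, BD, BE, BF, BG, BJ, DE, DF, DJ, EF, EG, EJ, FG, FJ, GJ
  2-simplices (12): ABD, ABG, ADE, AEG, BDJ, BEF, BEJ, BFG, DEF, DFJ, EGJ, FGJ

giving chain groups C_0 ≅ Z^7, C_1 ≅ Z^18, C_2 ≅ Z^12.

Boundary ∂_1: C_1 → C_0 is given by ∂[p,q] = [q] − [p]. For instance
  ∂AB = B − A.
As a 7×18 matrix over Z this has rank 6, with invariant factors (1,1,1,1,1,1).

∂_2: C_2 → C_1 sends each 2-simplex [p,q,r] to [q,r] − [p,r] + [p,q]. For instance
  ∂BDJ = DJ − BJ + BD,
  ∂FGJ = GJ − FJ + FG.
The resulting 18×12 matrix has rank 12, and its Smith normal form has invariant factors (1,1,1,1,1,1,1,1,1,1,1,2).

From H_k ≅ ker(∂_k) / im(∂_{k+1}) we obtain:

  H_0: rank C_0 − rank ∂_1 = 7 − 6 = 1, and the invariant factors of ∂_1 are all 1, so H_0 = Z.

(K is a triangulation of the real projective plane RP^2.)

H_0 = Z.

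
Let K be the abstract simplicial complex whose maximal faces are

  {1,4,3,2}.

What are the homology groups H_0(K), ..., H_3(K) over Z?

Take the total order 1 < 2 < 3 < 4 on the vertex set. Then K (dimension 3) consists of the simplices:

  0-simplices (4): [1], [2], [3], [4]
  1-simplices (6): [1,2], [1,3], [1,4], [2,3], [2,4], [3,4]
  2-simplices (4): [1,2,3], [1,2,4], [1,3,4], [2,3,4]
  3-simplices (1): [1,2,3,4]

so the chain groups are C_0 ≅ Z^4, C_1 ≅ Z^6, C_2 ≅ Z^4, C_3 ≅ Z^1.

∂_1: C_1 → C_0 is given by ∂[p,q] = [q] − [p].
This gives a 4×6 integer matrix of rank 3; reducing to Smith normal form yields diagonal entries (1,1,1).

∂_2: C_2 → C_1 sends each 2-simplex [p,q,r] to [q,r] − [p,r] + [p,q]. For instance
  ∂[1,2,4] = [2,4] − [1,4] + [1,2],
  ∂[2,3,4] = [3,4] − [2,4] + [2,3].
The resulting 6×4 matrix has rank 3, and its Smith normal form has invariant factors (1,1,1).

∂_3: C_3 → C_2 sends each 3-simplex σ to the alternating sum Σ_i (−1)^i (σ with its i-th vertex removed). For instance
  ∂[1,2,3,4] = [2,3,4] − [1,3,4] + [1,2,4] − [1,2,3].
The resulting 4×1 matrix has rank 1, and its Smith normal form has invariant factors (1).

Reading off H_k = ker ∂_k / im ∂_{k+1}:

  H_0: rank C_0 − rank ∂_1 = 4 − 3 = 1, and the invariant factors of ∂_1 are all 1, so H_0 = Z.
  H_1: rank ker ∂_1 − rank ∂_2 = (6 − 3) − 3 = 0, and the invariant factors of ∂_2 are all 1, so H_1 = 0.
  H_2: rank ker ∂_2 − rank ∂_3 = (4 − 3) − 1 = 0, and the invariant factors of ∂_3 are all 1, so H_2 = 0.
  H_3: rank ker ∂_3 − rank ∂_4 = (1 − 1) − 0 = 0, and there is no ∂_4, so H_3 = 0.

As a check, the Euler characteristic is 4 − 6 + 4 − 1 = 1, which agrees with 1 − 0 + 0 − 0 = 1.
(K is a triangulation of the 3-simplex.)

H_0 ≅ Z,  H_1 = 0,  H_2 = 0,  H_3 = 0.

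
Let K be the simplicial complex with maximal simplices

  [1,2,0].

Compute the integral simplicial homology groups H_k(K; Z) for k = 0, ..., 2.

K has 3 vertices, 3 edges, 1 triangle.
rank ∂_0 = 0, rank ∂_1 = 2 ⇒ b_0 = 3 − 0 − 2 = 1; all invariant factors of ∂_1 are 1 so no torsion. So H_0 = Z.
rank ∂_1 = 2, rank ∂_2 = 1 ⇒ b_1 = 3 − 2 − 1 = 0; all invariant factors of ∂_2 are 1 so no torsion. So H_1 = 0.
rank ∂_2 = 1, rank ∂_3 = 0 ⇒ b_2 = 1 − 1 − 0 = 0. So H_2 = 0.

H_0 = Z,  H_1 = 0,  H_2 = 0.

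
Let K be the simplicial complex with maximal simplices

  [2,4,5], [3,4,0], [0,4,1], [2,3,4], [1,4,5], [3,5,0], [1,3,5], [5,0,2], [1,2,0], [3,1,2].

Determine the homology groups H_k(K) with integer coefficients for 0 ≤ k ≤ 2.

Fix the vertex order 0 < 1 < 2 < 3 < 4 < 5 and write every simplex with vertices in increasing order. Then dim K = 2 and the simplices of K are:

  0-simplices (6): [0], [1], [2], [3], [4], [5]
  1-simplices (15): [0,1], [0,2], [0,3], [0,4], [0,5], [1,2], [1,3], [1,4], [1,5], [2,3], [2,4], [2,5], [3,4], [3,5], [4,5]
  2-simplices (10): [0,1,2], [0,1,4], [0,2,5], [0,3,4], [0,3,5], [1,2,3], [1,3,5], [1,4,5], [2,3,4], [2,4,5]

so the chain groups are C_0 ≅ Z^6, C_1 ≅ Z^15, C_2 ≅ Z^10.

The boundary map ∂_1: C_1 → C_0 maps an edge to its endpoints' difference, ∂[p,q] = q − p. For instance
  ∂[0,4] = [4] − [0].
This gives a 6×15 integer matrix of rank 5; reducing to Smith normal form yields diagonal entries (1,1,1,1,1).

Boundary ∂_2: C_2 → C_1 sends each 2-simplex [p,q,r] to [q,r] − [p,r] + [p,q]. For instance
  ∂[0,1,4] = [1,4] − [0,4] + [0,1],
  ∂[0,1,2] = [1,2] − [0,2] + [0,1].
As a 15×10 matrix over Z this has rank 10, with invariant factors (1,1,1,1,1,1,1,1,1,2).

Reading off H_k = ker ∂_k / im ∂_{k+1}:

  H_0: rank C_0 − rank ∂_1 = 6 − 5 = 1, and the invariant factors of ∂_1 are all 1, so H_0 ≅ Z.
  H_1: rank ker ∂_1 − rank ∂_2 = (15 − 5) − 10 = 0, and ∂_2 has invariant factor 2 > 1, so H_1 ≅ Z/2.
  H_2: rank ker ∂_2 − rank ∂_3 = (10 − 10) − 0 = 0, and there is no ∂_3, so H_2 ≅ 0.

As a check, the Euler characteristic is 6 − 15 + 10 = 1, which agrees with 1 − 0 + 0 = 1.

H_0 = Z,  H_1 = Z/2,  H_2 = 0.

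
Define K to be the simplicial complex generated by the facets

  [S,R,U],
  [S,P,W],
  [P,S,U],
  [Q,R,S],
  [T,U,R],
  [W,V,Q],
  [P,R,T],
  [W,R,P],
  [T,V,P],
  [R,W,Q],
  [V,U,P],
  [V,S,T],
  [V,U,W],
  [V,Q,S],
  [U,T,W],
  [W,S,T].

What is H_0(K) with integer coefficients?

We work with the vertex ordering P < Q < R < S < T < U < V < W. The simplices of K, each written with vertices in increasing order, are:

  0-simplices (8): P, Q, R, S, T, U, V, W
  1-simplices (24): PR, PS, PT, PU, PV, PW, QR, QS, QV, QW, RS, RT, RU, RW, ST, SU, SV, SW, TU, TV, TW, UV, UW, VW
  2-simplices (16): PRT, PRW, PSU, PSW, PTV, PUV, QRS, QRW, QSV, QVW, RSU, RTU, STV, STW, TUW, UVW

giving chain groups C_0 ≅ Z^8, C_1 ≅ Z^24, C_2 ≅ Z^16.

Boundary ∂_1: C_1 → C_0 is given by ∂[p,q] = [q] − [p].
The resulting 8×24 matrix has rank 7, and its Smith normal form has invariant factors (1,1,1,1,1,1,1).

The boundary map ∂_2: C_2 → C_1 sends each 2-simplex [p,q,r] to [q,r] − [p,r] + [p,q]. For instance
  ∂PRW = RW − PW + PR,
  ∂QRS = RS − QS + QR.
As a 24×16 matrix over Z this has rank 15, with invariant factors (1,1,1,1,1,1,1,1,1,1,1,1,1,1,1).

From H_k ≅ ker(∂_k) / im(∂_{k+1}) we obtain:

  H_0: rank C_0 − rank ∂_1 = 8 − 7 = 1, and the invariant factors of ∂_1 are all 1, so H_0 = Z.

H_0 ≅ Z.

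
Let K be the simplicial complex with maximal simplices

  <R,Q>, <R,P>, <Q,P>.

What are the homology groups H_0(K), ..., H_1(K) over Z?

H_0 ≅ Z,  H_1 ≅ Z.

Fix the vertex order P < Q < R and write every simplex with vertices in increasing order. Then dim K = 1 and the simplices of K are:

  0-simplices (3): P, Q, R
  1-simplices (3): PQ, PR, QR

giving chain groups C_0 ≅ Z^3, C_1 ≅ Z^3.

Boundary ∂_1: C_1 → C_0 maps an edge to its endpoints' difference, ∂[p,q] = q − p. For instance
  ∂PQ = Q − P.
The resulting 3×3 matrix has rank 2, and its Smith normal form has invariant factors (1,1).

From H_k ≅ ker(∂_k) / im(∂_{k+1}) we obtain:

  H_0: rank C_0 − rank ∂_1 = 3 − 2 = 1, and the invariant factors of ∂_1 are all 1, so H_0 ≅ Z.
  H_1: rank ker ∂_1 − rank ∂_2 = (3 − 2) − 0 = 1, and there is no ∂_2, so H_1 ≅ Z.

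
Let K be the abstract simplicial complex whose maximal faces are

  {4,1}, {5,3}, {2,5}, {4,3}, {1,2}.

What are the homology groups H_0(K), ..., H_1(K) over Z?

H_0 = Z,  H_1 = Z.

Fix the vertex order 1 < 2 < 3 < 4 < 5 and write every simplex with vertices in increasing order. Then dim K = 1 and the simplices of K are:

  0-simplices (5): [1], [2], [3], [4], [5]
  1-simplices (5): [1,2], [1,4], [2,5], [3,4], [3,5]

Hence C_0 ≅ Z^5, C_1 ≅ Z^5.

∂_1: C_1 → C_0 maps an edge to its endpoints' difference, ∂[p,q] = q − p. For instance
  ∂[2,5] = [5] − [2].
The 5×5 boundary matrix has rank 4 and Smith normal form diag(1,1,1,1).

Reading off H_k = ker ∂_k / im ∂_{k+1}:

  H_0: rank C_0 − rank ∂_1 = 5 − 4 = 1, and the invariant factors of ∂_1 are all 1, so H_0 ≅ Z.
  H_1: rank ker ∂_1 − rank ∂_2 = (5 − 4) − 0 = 1, and there is no ∂_2, so H_1 ≅ Z.

As a check, the Euler characteristic is 5 − 5 = 0, which agrees with 1 − 1 = 0.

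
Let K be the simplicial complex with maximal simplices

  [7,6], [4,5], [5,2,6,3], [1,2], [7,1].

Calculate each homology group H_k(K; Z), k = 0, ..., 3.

H_0 = Z,  H_1 = Z,  H_2 = 0,  H_3 = 0.

We work with the vertex ordering 1 < 2 < 3 < 4 < 5 < 6 < 7. The simplices of K, each written with vertices in increasing order, are:

  0-simplices (7): [1], [2], [3], [4], [5], [6], [7]
  1-simplices (10): [1,2], [1,7], [2,3], [2,5], [2,6], [3,5], [3,6], [4,5], [5,6], [6,7]
  2-simplices (4): [2,3,5], [2,3,6], [2,5,6], [3,5,6]
  3-simplices (1): [2,3,5,6]

giving chain groups C_0 ≅ Z^7, C_1 ≅ Z^10, C_2 ≅ Z^4, C_3 ≅ Z^1.

Boundary ∂_1: C_1 → C_0 sends each edge [p,q] (with p < q) to q − p. For instance
  ∂[4,5] = [5] − [4].
As a 7×10 matrix over Z this has rank 6, with invariant factors (1,1,1,1,1,1).

∂_2: C_2 → C_1 acts by ∂[p,q,r] = [q,r] − [p,r] + [p,q]. For instance
  ∂[2,5,6] = [5,6] − [2,6] + [2,5],
  ∂[2,3,6] = [3,6] − [2,6] + [2,3].
The resulting 10×4 matrix has rank 3, and its Smith normal form has invariant factors (1,1,1).

Boundary ∂_3: C_3 → C_2 sends each 3-simplex σ to the alternating sum Σ_i (−1)^i (σ with its i-th vertex removed). For instance
  ∂[2,3,5,6] = [3,5,6] − [2,5,6] + [2,3,6] − [2,3,5].
This gives a 4×1 integer matrix of rank 1; reducing to Smith normal form yields diagonal entries (1).

From H_k ≅ ker(∂_k) / im(∂_{k+1}) we obtain:

  H_0: rank C_0 − rank ∂_1 = 7 − 6 = 1, and the invariant factors of ∂_1 are all 1, so H_0 = Z.
  H_1: rank ker ∂_1 − rank ∂_2 = (10 − 6) − 3 = 1, and the invariant factors of ∂_2 are all 1, so H_1 = Z.
  H_2: rank ker ∂_2 − rank ∂_3 = (4 − 3) − 1 = 0, and the invariant factors of ∂_3 are all 1, so H_2 = 0.
  H_3: rank ker ∂_3 − rank ∂_4 = (1 − 1) − 0 = 0, and there is no ∂_4, so H_3 = 0.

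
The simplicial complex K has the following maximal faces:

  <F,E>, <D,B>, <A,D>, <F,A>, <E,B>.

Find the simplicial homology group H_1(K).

We work with the vertex ordering A < B < D < E < F. The simplices of K, each written with vertices in increasing order, are:

  0-simplices (5): A, B, D, E, F
  1-simplices (5): AD, AF, BD, BE, EF

giving chain groups C_0 ≅ Z^5, C_1 ≅ Z^5.

Boundary ∂_1: C_1 → C_0 sends each edge [p,q] (with p < q) to q − p.
This gives a 5×5 integer matrix of rank 4; reducing to Smith normal form yields diagonal entries (1,1,1,1).

From H_k ≅ ker(∂_k) / im(∂_{k+1}) we obtain:

  H_1: rank ker ∂_1 − rank ∂_2 = (5 − 4) − 0 = 1, and there is no ∂_2, so H_1 = Z.

H_1 = Z.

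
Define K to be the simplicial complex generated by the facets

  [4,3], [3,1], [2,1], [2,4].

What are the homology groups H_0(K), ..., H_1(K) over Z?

Order the vertices as 1 < 2 < 3 < 4. Listing each simplex with vertices in this order, K has dimension 1 with simplices:

  0-simplices (4): [1], [2], [3], [4]
  1-simplices (4): [1,2], [1,3], [2,4], [3,4]

so the chain groups are C_0 ≅ Z^4, C_1 ≅ Z^4.

Boundary ∂_1: C_1 → C_0 maps an edge to its endpoints' difference, ∂[p,q] = q − p.
The 4×4 boundary matrix has rank 3 and Smith normal form diag(1,1,1).

Computing H_k = (kernel of ∂_k) / (image of ∂_{k+1}):

  H_0: rank C_0 − rank ∂_1 = 4 − 3 = 1, and the invariant factors of ∂_1 are all 1, so H_0 ≅ Z.
  H_1: rank ker ∂_1 − rank ∂_2 = (4 − 3) − 0 = 1, and there is no ∂_2, so H_1 ≅ Z.

H_0 ≅ Z,  H_1 ≅ Z.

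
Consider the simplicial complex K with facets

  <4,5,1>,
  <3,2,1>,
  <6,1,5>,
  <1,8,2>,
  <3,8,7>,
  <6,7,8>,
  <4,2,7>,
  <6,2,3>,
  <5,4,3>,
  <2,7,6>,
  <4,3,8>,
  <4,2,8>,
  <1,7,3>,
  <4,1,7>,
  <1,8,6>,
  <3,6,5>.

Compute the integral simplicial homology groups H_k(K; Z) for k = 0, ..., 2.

We work with the vertex ordering 1 < 2 < 3 < 4 < 5 < 6 < 7 < 8. The simplices of K, each written with vertices in increasing order, are:

  0-simplices (8): [1], [2], [3], [4], [5], [6], [7], [8]
  1-simplices (24): (24 of them)
  2-simplices (16): [1,2,3], [1,2,8], [1,3,7], [1,4,5], [1,4,7], [1,5,6], [1,6,8], [2,3,6], [2,4,7], [2,4,8], [2,6,7], [3,4,5], [3,4,8], [3,5,6], [3,7,8], [6,7,8]

giving chain groups C_0 ≅ Z^8, C_1 ≅ Z^24, C_2 ≅ Z^16.

∂_1: C_1 → C_0 is given by ∂[p,q] = [q] − [p]. For instance
  ∂[5,6] = [6] − [5].
The 8×24 boundary matrix has rank 7 and Smith normal form diag(1,1,1,1,1,1,1).

The boundary map ∂_2: C_2 → C_1 acts by ∂[p,q,r] = [q,r] − [p,r] + [p,q]. For instance
  ∂[6,7,8] = [7,8] − [6,8] + [6,7],
  ∂[1,3,7] = [3,7] − [1,7] + [1,3].
The 24×16 boundary matrix has rank 15 and Smith normal form diag(1,1,1,1,1,1,1,1,1,1,1,1,1,1,1).

From H_k ≅ ker(∂_k) / im(∂_{k+1}) we obtain:

  H_0: rank C_0 − rank ∂_1 = 8 − 7 = 1, and the invariant factors of ∂_1 are all 1, so H_0 ≅ Z.
  H_1: rank ker ∂_1 − rank ∂_2 = (24 − 7) − 15 = 2, and the invariant factors of ∂_2 are all 1, so H_1 ≅ Z^2.
  H_2: rank ker ∂_2 − rank ∂_3 = (16 − 15) − 0 = 1, and there is no ∂_3, so H_2 ≅ Z.

H_0 ≅ Z,  H_1 ≅ Z^2,  H_2 ≅ Z.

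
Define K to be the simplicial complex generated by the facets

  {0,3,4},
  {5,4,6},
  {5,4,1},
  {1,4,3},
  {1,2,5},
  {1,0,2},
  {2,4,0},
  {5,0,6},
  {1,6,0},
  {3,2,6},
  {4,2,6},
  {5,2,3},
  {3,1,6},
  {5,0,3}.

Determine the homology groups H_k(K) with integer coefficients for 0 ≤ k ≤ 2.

We work with the vertex ordering 0 < 1 < 2 < 3 < 4 < 5 < 6. The simplices of K, each written with vertices in increasing order, are:

  0-simplices (7): [0], [1], [2], [3], [4], [5], [6]
  1-simplices (21): [0,1], [0,2], [0,3], [0,4], [0,5], [0,6], [1,2], [1,3], [1,4], [1,5], [1,6], [2,3], [2,4], [2,5], [2,6], [3,4], [3,5], [3,6], [4,5], [4,6], [5,6]
  2-simplices (14): [0,1,2], [0,1,6], [0,2,4], [0,3,4], [0,3,5], [0,5,6], [1,2,5], [1,3,4], [1,3,6], [1,4,5], [2,3,5], [2,3,6], [2,4,6], [4,5,6]

Hence C_0 ≅ Z^7, C_1 ≅ Z^21, C_2 ≅ Z^14.

Boundary ∂_1: C_1 → C_0 sends each edge [p,q] (with p < q) to q − p. For instance
  ∂[1,3] = [3] − [1].
The 7×21 boundary matrix has rank 6 and Smith normal form diag(1,1,1,1,1,1).

∂_2: C_2 → C_1 sends each 2-simplex [p,q,r] to [q,r] − [p,r] + [p,q]. For instance
  ∂[1,3,6] = [3,6] − [1,6] + [1,3],
  ∂[0,1,2] = [1,2] − [0,2] + [0,1].
The resulting 21×14 matrix has rank 13, and its Smith normal form has invariant factors (1,1,1,1,1,1,1,1,1,1,1,1,1).

Reading off H_k = ker ∂_k / im ∂_{k+1}:

  H_0: rank C_0 − rank ∂_1 = 7 − 6 = 1, and the invariant factors of ∂_1 are all 1, so H_0 ≅ Z.
  H_1: rank ker ∂_1 − rank ∂_2 = (21 − 6) − 13 = 2, and the invariant factors of ∂_2 are all 1, so H_1 ≅ Z^2.
  H_2: rank ker ∂_2 − rank ∂_3 = (14 − 13) − 0 = 1, and there is no ∂_3, so H_2 ≅ Z.

As a check, the Euler characteristic is 7 − 21 + 14 = 0, which agrees with 1 − 2 + 1 = 0.

H_0 = Z,  H_1 = Z^2,  H_2 = Z.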